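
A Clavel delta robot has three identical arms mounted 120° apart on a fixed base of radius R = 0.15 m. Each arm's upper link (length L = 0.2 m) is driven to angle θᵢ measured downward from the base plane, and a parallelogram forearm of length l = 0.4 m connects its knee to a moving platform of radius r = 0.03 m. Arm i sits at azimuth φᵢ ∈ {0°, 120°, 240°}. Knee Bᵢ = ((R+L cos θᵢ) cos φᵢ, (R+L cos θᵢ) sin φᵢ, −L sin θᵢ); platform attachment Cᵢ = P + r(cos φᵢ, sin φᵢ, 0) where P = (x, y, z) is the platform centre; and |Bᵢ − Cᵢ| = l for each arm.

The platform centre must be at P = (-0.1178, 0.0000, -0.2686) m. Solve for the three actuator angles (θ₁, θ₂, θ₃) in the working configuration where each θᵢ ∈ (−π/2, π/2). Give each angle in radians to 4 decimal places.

θ₁ = 0.7853, θ₂ = -0.0873, θ₃ = -0.0873

arm 1 (φ=0.0°): x'=-0.1178, y'=0.0000
  e−x'=0.2378;  (l²−L²−(e−x')²−y'²−z²)/2L = -0.0217
  √(A²+B²)=0.3587;  θ1 = -0.8461+1.6314 ≈ 0.7853
arm 2 (φ=120.0°): x'=0.0589, y'=0.1020
  A cos θ + B sin θ = C:  0.0611·cos θ + -0.2686·sin θ = 0.0843
  √(A²+B²)=0.2755;  θ2 = -1.3471+1.2598 ≈ -0.0873
φ3=240.0° → target in arm frame (0.0589, -0.1020)
  A cos θ + B sin θ = C:  0.0611·cos θ + -0.2686·sin θ = 0.0843
  √(A²+B²)=0.2755;  θ3 = -1.3471+1.2598 ≈ -0.0873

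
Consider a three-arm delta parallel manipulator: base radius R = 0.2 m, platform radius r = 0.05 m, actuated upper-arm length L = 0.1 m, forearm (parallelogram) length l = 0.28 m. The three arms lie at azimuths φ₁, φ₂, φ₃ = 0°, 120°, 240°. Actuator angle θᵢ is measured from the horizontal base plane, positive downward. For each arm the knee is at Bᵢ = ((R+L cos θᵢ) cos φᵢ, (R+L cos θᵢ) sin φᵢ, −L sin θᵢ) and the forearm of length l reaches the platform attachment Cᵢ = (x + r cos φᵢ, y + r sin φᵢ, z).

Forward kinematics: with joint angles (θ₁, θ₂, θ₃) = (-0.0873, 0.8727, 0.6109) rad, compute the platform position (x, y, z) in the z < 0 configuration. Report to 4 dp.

(0.0507, -0.0173, -0.1876)

φ1=0.0°: virtual centre (0.2496, 0.0000, 0.0087), radius l
φ2=120.0°: virtual centre (-0.1071, 0.1856, -0.0766), radius l
O3 = (0.2319·cos240.0°, 0.2319·sin240.0°, -0.0574) = (-0.1160, -0.2008, -0.0574)
subtract pairs → two planes through P
[-0.7135 0.3711 -0.1707]·P = -0.0106;  [-0.7312 -0.4017 -0.1322]·P = -0.0053
det = 0.5580;  x = 0.0112+-0.2108z,  y = -0.0071+0.0546z
into |P−O₁|² = l²: 1.0474z² + 0.0823z + -0.0214 = 0;  Δ = 0.0965;  z = -0.1876 or 0.1090 → z<0 root = -0.1876
x = 0.0507, y = -0.0173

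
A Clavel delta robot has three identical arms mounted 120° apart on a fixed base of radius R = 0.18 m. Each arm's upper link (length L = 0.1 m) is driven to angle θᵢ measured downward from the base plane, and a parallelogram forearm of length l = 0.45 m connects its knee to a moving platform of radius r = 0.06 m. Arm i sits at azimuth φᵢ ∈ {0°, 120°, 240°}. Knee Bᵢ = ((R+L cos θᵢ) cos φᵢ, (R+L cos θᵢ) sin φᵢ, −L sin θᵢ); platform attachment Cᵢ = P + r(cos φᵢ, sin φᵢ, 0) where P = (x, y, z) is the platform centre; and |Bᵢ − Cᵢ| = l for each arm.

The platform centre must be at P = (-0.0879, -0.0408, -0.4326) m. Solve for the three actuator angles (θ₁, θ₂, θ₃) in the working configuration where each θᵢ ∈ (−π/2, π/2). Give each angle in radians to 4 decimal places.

rotate P by −φ1: (-0.0879, -0.0408, -0.4326)
  e−x'=0.2079;  (l²−L²−(e−x')²−y'²−z²)/2L = -0.1976
  γ=atan2(-0.4326,0.2079)=-1.1228;  ψ=arccos(-0.4118)=1.9952;  θ1=γ+ψ≈0.8724
arm 2 (φ=120.0°): x'=0.0086, y'=0.0965
  A cos θ + B sin θ = C:  0.1114·cos θ + -0.4326·sin θ = -0.0818
  θ2 = atan2(B,A) + arccos(C/0.4467) = 0.4362
arm 3 (φ=240.0°): x'=0.0793, y'=-0.0557
  e−x'=0.0407;  (l²−L²−(e−x')²−y'²−z²)/2L = 0.0030
  θ3 = atan2(B,A) + arccos(C/0.4345) = 0.0870

θ₁ = 0.8724, θ₂ = 0.4362, θ₃ = 0.0870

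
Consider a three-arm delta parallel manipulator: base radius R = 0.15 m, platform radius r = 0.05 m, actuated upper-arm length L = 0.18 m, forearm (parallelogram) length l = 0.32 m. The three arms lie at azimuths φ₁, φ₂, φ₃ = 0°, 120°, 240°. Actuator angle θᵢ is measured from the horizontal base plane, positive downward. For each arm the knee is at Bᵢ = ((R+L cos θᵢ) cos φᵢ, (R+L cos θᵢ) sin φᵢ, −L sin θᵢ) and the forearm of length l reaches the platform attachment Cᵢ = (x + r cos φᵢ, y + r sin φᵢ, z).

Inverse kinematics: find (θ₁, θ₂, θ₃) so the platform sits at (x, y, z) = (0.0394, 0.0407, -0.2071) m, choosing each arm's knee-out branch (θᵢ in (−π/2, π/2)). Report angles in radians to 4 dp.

rotate P by −φ1: (0.0394, 0.0407, -0.2071)
  e−x'=0.0606;  (l²−L²−(e−x')²−y'²−z²)/2L = 0.0605
  √(A²+B²)=0.2158;  θ1 = -1.2861+1.2866 ≈ 0.0005
arm 2 (φ=120.0°): x'=0.0155, y'=-0.0545
  A cos θ + B sin θ = C:  0.0845·cos θ + -0.2071·sin θ = 0.0473
  γ=atan2(-0.2071,0.0845)=-1.1836;  ψ=arccos(0.2113)=1.3579;  θ2=γ+ψ≈0.1743
rotate P by −φ3: (-0.0549, 0.0138, -0.2071)
  A cos θ + B sin θ = C:  0.1549·cos θ + -0.2071·sin θ = 0.0081
  θ3 = atan2(B,A) + arccos(C/0.2586) = 0.6111

θ₁ = 0.0005, θ₂ = 0.1743, θ₃ = 0.6111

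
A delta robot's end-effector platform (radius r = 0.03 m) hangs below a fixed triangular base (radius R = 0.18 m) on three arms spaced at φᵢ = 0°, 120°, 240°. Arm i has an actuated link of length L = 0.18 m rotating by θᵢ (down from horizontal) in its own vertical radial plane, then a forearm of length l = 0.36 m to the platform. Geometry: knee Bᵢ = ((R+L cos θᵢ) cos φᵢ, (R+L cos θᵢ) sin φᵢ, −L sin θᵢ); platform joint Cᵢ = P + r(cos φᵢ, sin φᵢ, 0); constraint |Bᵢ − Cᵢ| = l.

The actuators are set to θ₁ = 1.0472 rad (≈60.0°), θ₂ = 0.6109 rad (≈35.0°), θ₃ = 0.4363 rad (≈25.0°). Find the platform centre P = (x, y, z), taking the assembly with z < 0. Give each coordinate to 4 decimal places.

(-0.0789, -0.0198, -0.3218)

S1 = (0.2400·cos0.0°, 0.2400·sin0.0°, -0.1559) = (0.2400, 0.0000, -0.1559)
arm 2 at φ=120.0°: ρ2 = 0.2974;  S2 = (-0.1487, 0.2576, -0.1032)
φ3=240.0°: virtual centre (-0.1566, -0.2712, -0.0761), radius l
|S₂|²−|S₁|² = 0.0172;  |S₃|²−|S₁|² = 0.0219
plane₁₂: -0.7774x+0.5152y+0.1053z = 0.0172
Cramer: x(z) = -0.0249+0.1678z;  y(z) = -0.0041+0.0489z
quadratic in z: (1.0306)z²+(0.2225)z+(-0.0351)=0, √Δ=0.4408 → z ∈ {-0.3218, 0.1059}; z = -0.3218 (taking z<0)
x = -0.0789, y = -0.0198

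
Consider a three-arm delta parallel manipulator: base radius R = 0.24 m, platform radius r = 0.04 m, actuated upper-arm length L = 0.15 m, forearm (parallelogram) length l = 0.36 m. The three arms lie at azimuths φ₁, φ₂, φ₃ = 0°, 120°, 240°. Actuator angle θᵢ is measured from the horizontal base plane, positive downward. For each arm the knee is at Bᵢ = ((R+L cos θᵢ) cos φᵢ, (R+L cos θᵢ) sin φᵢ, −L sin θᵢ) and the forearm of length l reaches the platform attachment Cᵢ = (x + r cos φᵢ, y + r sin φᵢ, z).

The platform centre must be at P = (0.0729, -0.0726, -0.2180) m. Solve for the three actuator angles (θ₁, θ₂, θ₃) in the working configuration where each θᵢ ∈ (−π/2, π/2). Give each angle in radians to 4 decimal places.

θ₁ = -0.0003, θ₂ = 1.2217, θ₃ = 0.4363

rotate P by −φ1: (0.0729, -0.0726, -0.2180)
  A=0.1271, B=-0.2180, C=(l²−L²−A²−y'²−z²)/(2L)=0.1272
  √(A²+B²)=0.2523;  θ1 = -1.0430+1.0426 ≈ -0.0003
rotate P by −φ2: (-0.0993, -0.0268, -0.2180)
  A cos θ + B sin θ = C:  0.2993·cos θ + -0.2180·sin θ = -0.1025
  θ2 = atan2(B,A) + arccos(C/0.3703) = 1.2217
rotate P by −φ3: (0.0264, 0.0994, -0.2180)
  e−x'=0.1736;  (l²−L²−(e−x')²−y'²−z²)/2L = 0.0652
  γ=atan2(-0.2180,0.1736)=-0.8984;  ψ=arccos(0.2340)=1.3346;  θ3=γ+ψ≈0.4363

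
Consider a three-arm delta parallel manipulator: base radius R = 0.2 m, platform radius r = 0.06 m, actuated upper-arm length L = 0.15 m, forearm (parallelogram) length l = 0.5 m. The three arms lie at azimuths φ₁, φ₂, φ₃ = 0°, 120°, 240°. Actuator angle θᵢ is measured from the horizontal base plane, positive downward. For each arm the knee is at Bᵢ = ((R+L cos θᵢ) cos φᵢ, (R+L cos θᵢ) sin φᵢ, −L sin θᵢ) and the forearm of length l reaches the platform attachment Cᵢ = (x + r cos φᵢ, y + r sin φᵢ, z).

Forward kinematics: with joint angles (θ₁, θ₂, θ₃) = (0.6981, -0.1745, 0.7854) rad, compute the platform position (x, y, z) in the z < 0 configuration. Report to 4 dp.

centre 1 = (0.2549·cos0.0°, 0.2549·sin0.0°, -0.0964) = (0.2549, 0.0000, -0.0964)
φ2=120.0°: virtual centre (-0.1439, 0.2492, 0.0260), radius l
centre 3 = (0.2461·cos240.0°, 0.2461·sin240.0°, -0.1061) = (-0.1230, -0.2131, -0.1061)
|centre ₂|²−|centre ₁|² = 0.0092;  |centre ₃|²−|centre ₁|² = -0.0025
linear system: -0.7975x+0.4983y = 0.0092−0.2449z; -0.7559x+-0.4262y = -0.0025−-0.0193z
det = 0.7166;  x = -0.0037+0.1322z,  y = 0.0124+-0.2798z
sphere 1 gives Az²+Bz+C=0 with A=1.0958, B=0.1175, C=-0.1736;  B²−4AC=0.7749;  roots -0.4553, 0.3481;  negative root z = -0.4553
x = -0.0639, y = 0.1398

(-0.0639, 0.1398, -0.4553)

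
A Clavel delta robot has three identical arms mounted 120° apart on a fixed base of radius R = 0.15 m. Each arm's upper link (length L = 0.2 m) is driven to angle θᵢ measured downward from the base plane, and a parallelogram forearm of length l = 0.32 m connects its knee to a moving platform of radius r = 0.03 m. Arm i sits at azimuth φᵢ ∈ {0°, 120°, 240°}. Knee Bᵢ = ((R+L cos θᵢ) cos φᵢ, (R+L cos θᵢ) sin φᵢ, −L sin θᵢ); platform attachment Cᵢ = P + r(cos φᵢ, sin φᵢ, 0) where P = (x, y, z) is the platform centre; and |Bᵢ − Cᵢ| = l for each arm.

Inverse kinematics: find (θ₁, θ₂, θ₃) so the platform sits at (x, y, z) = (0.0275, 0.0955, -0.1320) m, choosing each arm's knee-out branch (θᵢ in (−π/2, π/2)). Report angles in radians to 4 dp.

φ1=0.0° → target in arm frame (0.0275, 0.0955)
  A=0.0925, B=-0.1320, C=(l²−L²−A²−y'²−z²)/(2L)=0.0682
  θ1 = atan2(B,A) + arccos(C/0.1612) = 0.1740
arm 2 (φ=120.0°): x'=0.0690, y'=-0.0716
  e−x'=0.0510;  (l²−L²−(e−x')²−y'²−z²)/2L = 0.0931
  γ=atan2(-0.1320,0.0510)=-1.2018;  ψ=arccos(0.6580)=0.8527;  θ2=γ+ψ≈-0.3492
φ3=240.0° → target in arm frame (-0.0965, -0.0239)
  A cos θ + B sin θ = C:  0.2165·cos θ + -0.1320·sin θ = -0.0061
  θ3 = atan2(B,A) + arccos(C/0.2535) = 1.0473

θ₁ = 0.1740, θ₂ = -0.3492, θ₃ = 1.0473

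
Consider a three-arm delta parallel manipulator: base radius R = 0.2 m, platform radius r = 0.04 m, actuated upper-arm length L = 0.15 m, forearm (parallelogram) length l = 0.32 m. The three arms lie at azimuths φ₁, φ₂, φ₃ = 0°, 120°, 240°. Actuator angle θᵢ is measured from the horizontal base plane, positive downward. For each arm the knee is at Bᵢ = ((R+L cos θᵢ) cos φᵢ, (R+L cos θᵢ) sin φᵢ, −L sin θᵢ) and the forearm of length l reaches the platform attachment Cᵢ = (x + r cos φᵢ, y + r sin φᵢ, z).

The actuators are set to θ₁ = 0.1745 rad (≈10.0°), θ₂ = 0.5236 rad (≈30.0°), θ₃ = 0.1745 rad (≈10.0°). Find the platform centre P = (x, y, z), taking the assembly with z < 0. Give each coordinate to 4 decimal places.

O1 = (0.3077·cos0.0°, 0.3077·sin0.0°, -0.0260) = (0.3077, 0.0000, -0.0260)
arm 2 at φ=120.0°: e+L cos θ2 = 0.2899;  O2 = (-0.1450, 0.2511, -0.0750)
O3 = (0.3077·cos240.0°, 0.3077·sin240.0°, -0.0260) = (-0.1539, -0.2665, -0.0260)
eliminate P² terms by subtracting sphere 1 from 2 and 3
[-0.9053 0.5021 -0.0979]·P = -0.0057;  [-0.9232 -0.5330 0.0000]·P = 0.0000
Cramer: x(z) = 0.0032-0.0552z;  y(z) = -0.0056+0.0955z
into |P−O₁|² = l²: 1.0122z² + 0.0846z + -0.0090 = 0;  Δ = 0.0435;  z = -0.1448 or 0.0612 → z<0 root = -0.1448
x = 0.0112, y = -0.0194

(0.0112, -0.0194, -0.1448)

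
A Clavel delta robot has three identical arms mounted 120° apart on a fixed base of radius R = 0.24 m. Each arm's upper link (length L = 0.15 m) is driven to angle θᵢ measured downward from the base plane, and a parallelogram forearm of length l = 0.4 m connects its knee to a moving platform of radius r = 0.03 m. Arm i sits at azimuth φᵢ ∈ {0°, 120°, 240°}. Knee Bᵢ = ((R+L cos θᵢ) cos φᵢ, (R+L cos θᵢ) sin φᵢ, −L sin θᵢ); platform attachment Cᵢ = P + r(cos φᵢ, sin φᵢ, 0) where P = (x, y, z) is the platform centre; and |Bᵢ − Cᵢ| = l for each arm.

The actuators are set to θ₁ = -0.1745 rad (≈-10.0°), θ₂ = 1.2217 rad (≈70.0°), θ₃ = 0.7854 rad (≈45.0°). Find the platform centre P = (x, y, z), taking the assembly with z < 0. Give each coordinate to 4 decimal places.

(0.1176, -0.0497, -0.2900)

centre 1 = (0.3577·cos0.0°, 0.3577·sin0.0°, 0.0260) = (0.3577, 0.0000, 0.0260)
arm 2 at φ=120.0°: ρ2 = 0.2613;  centre 2 = (-0.1307, 0.2263, -0.1410)
φ3=240.0°: virtual centre (-0.1580, -0.2737, -0.1061), radius l
|centre ₂|²−|centre ₁|² = -0.0405;  |centre ₃|²−|centre ₁|² = -0.0175
plane₁₂: -0.9768x+0.4526y+-0.3340z = -0.0405
Cramer: x(z) = 0.0300-0.3019z;  y(z) = -0.0246+0.0863z
sphere 1 gives Az²+Bz+C=0 with A=1.0986, B=0.1415, C=-0.0513;  B²−4AC=0.2456;  roots -0.2900, 0.1611;  negative root z = -0.2900
x = 0.1176, y = -0.0497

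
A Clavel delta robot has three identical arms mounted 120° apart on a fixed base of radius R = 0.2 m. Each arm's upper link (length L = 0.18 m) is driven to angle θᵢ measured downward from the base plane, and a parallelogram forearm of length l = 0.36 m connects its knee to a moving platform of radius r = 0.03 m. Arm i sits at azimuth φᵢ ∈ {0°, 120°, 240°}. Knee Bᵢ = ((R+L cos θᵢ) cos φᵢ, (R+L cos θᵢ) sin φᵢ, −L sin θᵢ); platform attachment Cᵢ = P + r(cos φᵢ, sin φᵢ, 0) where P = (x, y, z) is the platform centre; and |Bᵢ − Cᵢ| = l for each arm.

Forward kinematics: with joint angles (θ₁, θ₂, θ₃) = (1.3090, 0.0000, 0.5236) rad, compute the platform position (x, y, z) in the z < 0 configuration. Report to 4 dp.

(-0.1340, 0.0418, -0.2442)

arm 1 at φ=0.0°: e+L cos θ1 = 0.2166;  centre 1 = (0.2166, 0.0000, -0.1739)
φ2=120.0°: virtual centre (-0.1750, 0.3031, 0.0000), radius l
arm 3 at φ=240.0°: e+L cos θ3 = 0.3259;  centre 3 = (-0.1629, -0.2822, -0.0900)
|centre ₂|²−|centre ₁|² = 0.0454;  |centre ₃|²−|centre ₁|² = 0.0372
[-0.7832 0.6062 0.3477]·P = 0.0454;  [-0.7591 -0.5644 0.1677]·P = 0.0372
Cramer: x(z) = -0.0533+0.3303z;  y(z) = 0.0059-0.1470z
quadratic in z: (1.1307)z²+(0.1677)z+(-0.0265)=0, √Δ=0.3845 → z ∈ {-0.2442, 0.0959}; z = -0.2442 (taking z<0)
x = -0.1340, y = 0.0418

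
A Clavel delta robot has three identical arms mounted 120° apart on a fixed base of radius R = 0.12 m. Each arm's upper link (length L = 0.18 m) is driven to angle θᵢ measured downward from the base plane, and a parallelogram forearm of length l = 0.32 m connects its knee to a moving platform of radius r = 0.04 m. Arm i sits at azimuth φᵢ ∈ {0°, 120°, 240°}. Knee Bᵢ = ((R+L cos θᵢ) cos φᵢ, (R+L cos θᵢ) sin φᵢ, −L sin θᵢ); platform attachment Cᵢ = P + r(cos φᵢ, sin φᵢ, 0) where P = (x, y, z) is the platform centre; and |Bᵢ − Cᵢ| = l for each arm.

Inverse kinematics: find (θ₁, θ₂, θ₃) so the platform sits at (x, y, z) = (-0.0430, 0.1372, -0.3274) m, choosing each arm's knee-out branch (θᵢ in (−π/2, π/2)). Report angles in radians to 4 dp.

θ₁ = 0.9599, θ₂ = 0.1742, θ₃ = 1.1344

rotate P by −φ1: (-0.0430, 0.1372, -0.3274)
  A cos θ + B sin θ = C:  0.1230·cos θ + -0.3274·sin θ = -0.1976
  θ1 = atan2(B,A) + arccos(C/0.3497) = 0.9599
arm 2 (φ=120.0°): x'=0.1403, y'=-0.0314
  e−x'=-0.0603;  (l²−L²−(e−x')²−y'²−z²)/2L = -0.1161
  γ=atan2(-0.3274,-0.0603)=-1.7530;  ψ=arccos(-0.3489)=1.9272;  θ2=γ+ψ≈0.1742
rotate P by −φ3: (-0.0973, -0.1058, -0.3274)
  A cos θ + B sin θ = C:  0.1773·cos θ + -0.3274·sin θ = -0.2218
  √(A²+B²)=0.3723;  θ3 = -1.0744+2.2088 ≈ 1.1344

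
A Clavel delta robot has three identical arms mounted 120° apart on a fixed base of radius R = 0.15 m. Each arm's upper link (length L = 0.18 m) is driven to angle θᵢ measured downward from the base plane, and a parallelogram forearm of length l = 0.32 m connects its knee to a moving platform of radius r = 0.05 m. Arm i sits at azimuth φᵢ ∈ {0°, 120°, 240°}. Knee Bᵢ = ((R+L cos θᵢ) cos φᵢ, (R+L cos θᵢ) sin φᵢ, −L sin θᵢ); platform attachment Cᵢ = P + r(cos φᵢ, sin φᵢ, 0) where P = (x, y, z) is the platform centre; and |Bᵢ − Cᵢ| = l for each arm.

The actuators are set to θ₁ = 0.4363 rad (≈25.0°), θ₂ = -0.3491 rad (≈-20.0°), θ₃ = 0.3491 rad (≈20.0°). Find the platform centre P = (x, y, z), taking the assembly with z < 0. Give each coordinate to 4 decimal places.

S1 = (0.2631·cos0.0°, 0.2631·sin0.0°, -0.0761) = (0.2631, 0.0000, -0.0761)
S2 = (0.2691·cos120.0°, 0.2691·sin120.0°, 0.0616) = (-0.1346, 0.2331, 0.0616)
arm 3 at φ=240.0°: ρ3 = 0.2691;  S3 = (-0.1346, -0.2331, -0.0616)
|S₂|²−|S₁|² = 0.0012;  |S₃|²−|S₁|² = 0.0012
[-0.7954 0.4662 0.2753]·P = 0.0012;  [-0.7954 -0.4662 0.0290]·P = 0.0012
Cramer: x(z) = -0.0015+0.1913z;  y(z) = 0.0000-0.2642z
sphere 1 gives Az²+Bz+C=0 with A=1.1064, B=0.0509, C=-0.0266;  B²−4AC=0.1202;  roots -0.1797, 0.1337;  negative root z = -0.1797
x = -0.0359, y = 0.0475

(-0.0359, 0.0475, -0.1797)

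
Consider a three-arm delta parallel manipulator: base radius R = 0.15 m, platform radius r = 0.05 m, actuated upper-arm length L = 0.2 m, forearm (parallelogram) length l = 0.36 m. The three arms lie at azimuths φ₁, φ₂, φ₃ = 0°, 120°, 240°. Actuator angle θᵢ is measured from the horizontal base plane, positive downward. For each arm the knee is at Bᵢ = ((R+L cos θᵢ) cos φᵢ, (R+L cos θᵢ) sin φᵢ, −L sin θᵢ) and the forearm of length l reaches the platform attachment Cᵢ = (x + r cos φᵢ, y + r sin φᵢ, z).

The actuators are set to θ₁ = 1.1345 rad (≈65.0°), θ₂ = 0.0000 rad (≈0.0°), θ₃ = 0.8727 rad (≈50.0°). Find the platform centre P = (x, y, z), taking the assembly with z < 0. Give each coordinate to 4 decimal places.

arm 1 at φ=0.0°: ρ1 = 0.1845;  centre 1 = (0.1845, 0.0000, -0.1813)
arm 2 at φ=120.0°: ρ2 = 0.3000;  centre 2 = (-0.1500, 0.2598, 0.0000)
arm 3 at φ=240.0°: ρ3 = 0.2286;  centre 3 = (-0.1143, -0.1979, -0.1532)
subtract pairs → two planes through P
[-0.6690 0.5196 0.3625]·P = 0.0231;  [-0.5976 -0.3959 0.0561]·P = 0.0088
det = 0.5754;  x = -0.0238+0.3001z,  y = 0.0137+-0.3113z
quadratic in z: (1.1870)z²+(0.2289)z+(-0.0531)=0, √Δ=0.5520 → z ∈ {-0.3290, 0.1361}; z = -0.3290 (taking z<0)
x = -0.1226, y = 0.1161

(-0.1226, 0.1161, -0.3290)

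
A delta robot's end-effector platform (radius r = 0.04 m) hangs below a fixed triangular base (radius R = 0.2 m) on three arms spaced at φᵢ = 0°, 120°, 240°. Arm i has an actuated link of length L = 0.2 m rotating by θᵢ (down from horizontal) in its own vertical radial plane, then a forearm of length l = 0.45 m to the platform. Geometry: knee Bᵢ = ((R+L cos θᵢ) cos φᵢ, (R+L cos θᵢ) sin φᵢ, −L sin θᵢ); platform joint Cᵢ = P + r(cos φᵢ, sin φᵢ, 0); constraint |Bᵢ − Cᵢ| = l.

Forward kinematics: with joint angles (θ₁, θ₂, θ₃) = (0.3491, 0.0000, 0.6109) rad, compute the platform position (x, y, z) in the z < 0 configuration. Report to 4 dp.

(-0.0031, 0.0755, -0.3397)

φ1=0.0°: virtual centre (0.3479, 0.0000, -0.0684), radius l
O2 = (0.3600·cos120.0°, 0.3600·sin120.0°, 0.0000) = (-0.1800, 0.3118, 0.0000)
φ3=240.0°: virtual centre (-0.1619, -0.2804, -0.1147), radius l
|O₂|²−|O₁|² = 0.0039;  |O₃|²−|O₁|² = -0.0077
[-1.0559 0.6235 0.1368]·P = 0.0039;  [-1.0197 -0.5609 -0.0926]·P = -0.0077
det = 1.2280;  x = 0.0022+0.0155z,  y = 0.0098+-0.1932z
sphere 1 gives Az²+Bz+C=0 with A=1.0376, B=0.1223, C=-0.0782;  B²−4AC=0.3393;  roots -0.3397, 0.2218;  negative root z = -0.3397
x = -0.0031, y = 0.0755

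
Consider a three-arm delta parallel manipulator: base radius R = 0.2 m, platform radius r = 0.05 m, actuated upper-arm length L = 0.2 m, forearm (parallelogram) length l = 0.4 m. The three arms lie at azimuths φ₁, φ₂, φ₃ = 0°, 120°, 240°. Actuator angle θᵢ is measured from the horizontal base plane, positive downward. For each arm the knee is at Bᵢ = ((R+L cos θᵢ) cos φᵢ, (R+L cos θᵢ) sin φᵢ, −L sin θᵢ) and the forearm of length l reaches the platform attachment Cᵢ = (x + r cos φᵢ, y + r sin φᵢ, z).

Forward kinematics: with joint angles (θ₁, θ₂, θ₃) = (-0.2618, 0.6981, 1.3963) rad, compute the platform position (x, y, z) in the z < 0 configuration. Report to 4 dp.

arm 1 at φ=0.0°: (R−r)+L cos θ1 = 0.3432;  O1 = (0.3432, 0.0000, 0.0518)
arm 2 at φ=120.0°: (R−r)+L cos θ2 = 0.3032;  O2 = (-0.1516, 0.2626, -0.1286)
arm 3 at φ=240.0°: (R−r)+L cos θ3 = 0.1847;  O3 = (-0.0924, -0.1600, -0.1970)
subtract pairs → two planes through P
linear system: -0.9896x+0.5252y = -0.0120−-0.3606z; -0.8711x+-0.3199y = -0.0475−-0.4975z
det = 0.7741;  x = 0.0372+-0.4866z,  y = 0.0473+-0.2301z
into |P−O₁|² = l²: 1.2897z² + 0.1725z + -0.0615 = 0;  Δ = 0.3468;  z = -0.2952 or 0.1615 → z<0 root = -0.2952
x = 0.1808, y = 0.1152

(0.1808, 0.1152, -0.2952)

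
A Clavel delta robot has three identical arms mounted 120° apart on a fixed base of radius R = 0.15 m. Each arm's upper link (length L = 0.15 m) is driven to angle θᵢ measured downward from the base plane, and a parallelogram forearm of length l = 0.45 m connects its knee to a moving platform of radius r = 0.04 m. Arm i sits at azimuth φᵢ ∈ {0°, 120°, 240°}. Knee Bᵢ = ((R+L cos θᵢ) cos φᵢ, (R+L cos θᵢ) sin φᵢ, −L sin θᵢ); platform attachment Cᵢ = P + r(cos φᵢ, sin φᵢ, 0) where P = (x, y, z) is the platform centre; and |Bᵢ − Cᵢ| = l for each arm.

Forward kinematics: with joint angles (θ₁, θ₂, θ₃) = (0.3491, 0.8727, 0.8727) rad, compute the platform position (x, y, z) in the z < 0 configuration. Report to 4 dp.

arm 1 at φ=0.0°: e+L cos θ1 = 0.2510;  S1 = (0.2510, 0.0000, -0.0513)
φ2=120.0°: virtual centre (-0.1032, 0.1788, -0.1149), radius l
arm 3 at φ=240.0°: e+L cos θ3 = 0.2064;  S3 = (-0.1032, -0.1788, -0.1149)
subtract pairs → two planes through P
plane₁₂: -0.7083x+0.3575y+-0.1272z = -0.0098
Cramer: x(z) = 0.0138-0.1796z;  y(z) = 0.0000+0.0000z
sphere 1 gives Az²+Bz+C=0 with A=1.0323, B=0.1878, C=-0.1436;  B²−4AC=0.6284;  roots -0.4749, 0.2930;  negative root z = -0.4749
x = 0.0991, y = 0.0000

(0.0991, 0.0000, -0.4749)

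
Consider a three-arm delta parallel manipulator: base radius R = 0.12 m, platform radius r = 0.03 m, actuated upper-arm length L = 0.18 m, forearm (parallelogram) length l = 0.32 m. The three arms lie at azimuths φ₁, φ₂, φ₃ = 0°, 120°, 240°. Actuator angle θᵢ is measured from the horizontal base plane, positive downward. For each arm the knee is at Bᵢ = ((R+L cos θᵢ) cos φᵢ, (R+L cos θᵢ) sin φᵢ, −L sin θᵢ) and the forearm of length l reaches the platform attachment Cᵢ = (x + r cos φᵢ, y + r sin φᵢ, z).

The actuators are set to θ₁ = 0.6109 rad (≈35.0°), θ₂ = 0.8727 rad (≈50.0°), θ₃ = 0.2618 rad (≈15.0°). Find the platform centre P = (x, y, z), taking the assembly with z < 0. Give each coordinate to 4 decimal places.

φ1=0.0°: virtual centre (0.2374, 0.0000, -0.1032), radius l
arm 2 at φ=120.0°: ρ2 = 0.2057;  S2 = (-0.1028, 0.1781, -0.1379)
S3 = (0.2639·cos240.0°, 0.2639·sin240.0°, -0.0466) = (-0.1319, -0.2285, -0.0466)
eliminate P² terms by subtracting sphere 1 from 2 and 3
linear system: -0.6806x+0.3563y = -0.0057−-0.0693z; -0.7388x+-0.4570y = 0.0048−0.1133z
Cramer: x(z) = 0.0016+0.0152z;  y(z) = -0.0130+0.2234z
quadratic in z: (1.0502)z²+(0.1935)z+(-0.0359)=0, √Δ=0.4341 → z ∈ {-0.2988, 0.1145}; z = -0.2988 (taking z<0)
x = -0.0029, y = -0.0798

(-0.0029, -0.0798, -0.2988)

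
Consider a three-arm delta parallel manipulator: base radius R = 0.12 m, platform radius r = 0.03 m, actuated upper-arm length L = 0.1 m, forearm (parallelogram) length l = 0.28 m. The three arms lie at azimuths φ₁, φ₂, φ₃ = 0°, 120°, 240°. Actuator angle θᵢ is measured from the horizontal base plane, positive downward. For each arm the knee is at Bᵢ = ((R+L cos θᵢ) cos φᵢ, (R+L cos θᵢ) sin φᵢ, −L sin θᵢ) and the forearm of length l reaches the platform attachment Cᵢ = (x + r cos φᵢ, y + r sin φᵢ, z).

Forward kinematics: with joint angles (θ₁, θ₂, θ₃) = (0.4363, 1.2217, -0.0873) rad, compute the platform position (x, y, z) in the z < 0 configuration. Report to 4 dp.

(0.0212, -0.1154, -0.2414)

arm 1 at φ=0.0°: e+L cos θ1 = 0.1806;  O1 = (0.1806, 0.0000, -0.0423)
O2 = (0.1242·cos120.0°, 0.1242·sin120.0°, -0.0940) = (-0.0621, 0.1076, -0.0940)
arm 3 at φ=240.0°: e+L cos θ3 = 0.1896;  O3 = (-0.0948, -0.1642, 0.0087)
subtract pairs → two planes through P
plane₁₂: -0.4855x+0.2151y+-0.1034z = -0.0102
Cramer: x(z) = 0.0107-0.0433z;  y(z) = -0.0230+0.3830z
into |P−O₁|² = l²: 1.1486z² + 0.0816z + -0.0472 = 0;  Δ = 0.2236;  z = -0.2414 or 0.1703 → z<0 root = -0.2414
x = 0.0212, y = -0.1154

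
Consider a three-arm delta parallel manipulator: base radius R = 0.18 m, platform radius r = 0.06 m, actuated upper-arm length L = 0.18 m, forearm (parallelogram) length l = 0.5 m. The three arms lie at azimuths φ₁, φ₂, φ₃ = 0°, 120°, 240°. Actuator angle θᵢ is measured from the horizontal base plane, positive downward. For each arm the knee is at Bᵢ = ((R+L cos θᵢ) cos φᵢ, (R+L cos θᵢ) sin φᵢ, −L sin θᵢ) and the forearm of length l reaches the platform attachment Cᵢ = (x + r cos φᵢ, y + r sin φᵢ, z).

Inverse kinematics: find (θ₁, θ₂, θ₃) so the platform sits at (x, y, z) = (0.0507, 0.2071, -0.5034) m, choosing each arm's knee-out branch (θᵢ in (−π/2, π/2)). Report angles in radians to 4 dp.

φ1=0.0° → target in arm frame (0.0507, 0.2071)
  A cos θ + B sin θ = C:  0.0693·cos θ + -0.5034·sin θ = -0.2320
  √(A²+B²)=0.5081;  θ1 = -1.4340+2.0448 ≈ 0.6108
rotate P by −φ2: (0.1540, -0.1475, -0.5034)
  e−x'=-0.0340;  (l²−L²−(e−x')²−y'²−z²)/2L = -0.1631
  θ2 = atan2(B,A) + arccos(C/0.5045) = 0.2617
φ3=240.0° → target in arm frame (-0.2047, -0.0596)
  A cos θ + B sin θ = C:  0.3247·cos θ + -0.5034·sin θ = -0.4022
  θ3 = atan2(B,A) + arccos(C/0.5990) = 1.3090

θ₁ = 0.6108, θ₂ = 0.2617, θ₃ = 1.3090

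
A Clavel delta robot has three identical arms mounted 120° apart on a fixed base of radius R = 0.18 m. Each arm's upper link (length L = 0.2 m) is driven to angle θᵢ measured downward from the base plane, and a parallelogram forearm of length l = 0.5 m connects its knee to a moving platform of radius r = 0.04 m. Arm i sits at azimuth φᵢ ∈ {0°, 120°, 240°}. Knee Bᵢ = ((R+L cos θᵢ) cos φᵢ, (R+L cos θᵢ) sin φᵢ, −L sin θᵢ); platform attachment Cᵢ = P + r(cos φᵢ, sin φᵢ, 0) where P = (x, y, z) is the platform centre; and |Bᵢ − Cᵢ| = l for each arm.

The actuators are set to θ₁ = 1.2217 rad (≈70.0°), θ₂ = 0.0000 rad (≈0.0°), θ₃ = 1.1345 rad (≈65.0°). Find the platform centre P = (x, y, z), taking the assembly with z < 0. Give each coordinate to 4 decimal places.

O1 = (0.2084·cos0.0°, 0.2084·sin0.0°, -0.1879) = (0.2084, 0.0000, -0.1879)
φ2=120.0°: virtual centre (-0.1700, 0.2944, 0.0000), radius l
φ3=240.0°: virtual centre (-0.1123, -0.1944, -0.1813), radius l
eliminate P² terms by subtracting sphere 1 from 2 and 3
linear system: -0.7568x+0.5889y = 0.0368−0.3759z; -0.6413x+-0.3889y = 0.0045−0.0133z
det = 0.6720;  x = -0.0253+0.2292z,  y = 0.0301+-0.3437z
quadratic in z: (1.1707)z²+(0.2481)z+(-0.1592)=0, √Δ=0.8983 → z ∈ {-0.4896, 0.2777}; z = -0.4896 (taking z<0)
x = -0.1375, y = 0.1984

(-0.1375, 0.1984, -0.4896)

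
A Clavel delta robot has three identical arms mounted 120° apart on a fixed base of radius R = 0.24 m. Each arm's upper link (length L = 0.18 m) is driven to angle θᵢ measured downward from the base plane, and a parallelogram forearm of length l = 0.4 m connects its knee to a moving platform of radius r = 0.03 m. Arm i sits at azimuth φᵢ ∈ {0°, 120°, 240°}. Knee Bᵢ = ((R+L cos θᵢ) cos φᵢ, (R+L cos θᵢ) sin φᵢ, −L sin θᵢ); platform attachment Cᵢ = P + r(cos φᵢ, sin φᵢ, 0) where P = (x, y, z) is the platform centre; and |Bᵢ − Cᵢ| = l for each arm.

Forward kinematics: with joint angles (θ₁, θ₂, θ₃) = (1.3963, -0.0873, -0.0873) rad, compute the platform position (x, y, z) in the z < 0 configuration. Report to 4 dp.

(-0.1583, 0.0000, -0.1964)

S1 = (0.2413·cos0.0°, 0.2413·sin0.0°, -0.1773) = (0.2413, 0.0000, -0.1773)
S2 = (0.3893·cos120.0°, 0.3893·sin120.0°, 0.0157) = (-0.1947, 0.3372, 0.0157)
φ3=240.0°: virtual centre (-0.1947, -0.3372, 0.0157), radius l
|S₂|²−|S₁|² = 0.0622;  |S₃|²−|S₁|² = 0.0622
plane₁₂: -0.8718x+0.6743y+0.3859z = 0.0622
Cramer: x(z) = -0.0713+0.4427z;  y(z) = 0.0000-0.0000z
quadratic in z: (1.1960)z²+(0.0778)z+(-0.0309)=0, √Δ=0.3921 → z ∈ {-0.1964, 0.1314}; z = -0.1964 (taking z<0)
x = -0.1583, y = 0.0000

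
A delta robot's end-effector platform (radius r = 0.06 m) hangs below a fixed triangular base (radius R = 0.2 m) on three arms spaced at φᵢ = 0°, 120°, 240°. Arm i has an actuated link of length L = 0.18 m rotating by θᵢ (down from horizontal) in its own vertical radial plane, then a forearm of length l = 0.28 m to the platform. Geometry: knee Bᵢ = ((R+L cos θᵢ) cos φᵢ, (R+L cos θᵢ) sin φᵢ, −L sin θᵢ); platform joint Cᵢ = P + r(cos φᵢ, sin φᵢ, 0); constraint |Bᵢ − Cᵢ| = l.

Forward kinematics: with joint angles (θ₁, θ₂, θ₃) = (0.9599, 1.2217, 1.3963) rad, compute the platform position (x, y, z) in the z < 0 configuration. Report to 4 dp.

(0.0514, 0.0244, -0.3499)

arm 1 at φ=0.0°: e+L cos θ1 = 0.2432;  S1 = (0.2432, 0.0000, -0.1474)
arm 2 at φ=120.0°: e+L cos θ2 = 0.2016;  S2 = (-0.1008, 0.1746, -0.1691)
S3 = (0.1713·cos240.0°, 0.1713·sin240.0°, -0.1773) = (-0.0856, -0.1483, -0.1773)
eliminate P² terms by subtracting sphere 1 from 2 and 3
plane₁₂: -0.6881x+0.3491y+-0.0434z = -0.0117
Cramer: x(z) = 0.0242-0.0777z;  y(z) = 0.0143-0.0288z
sphere 1 gives Az²+Bz+C=0 with A=1.0069, B=0.3281, C=-0.0085;  B²−4AC=0.1418;  roots -0.3499, 0.0241;  negative root z = -0.3499
x = 0.0514, y = 0.0244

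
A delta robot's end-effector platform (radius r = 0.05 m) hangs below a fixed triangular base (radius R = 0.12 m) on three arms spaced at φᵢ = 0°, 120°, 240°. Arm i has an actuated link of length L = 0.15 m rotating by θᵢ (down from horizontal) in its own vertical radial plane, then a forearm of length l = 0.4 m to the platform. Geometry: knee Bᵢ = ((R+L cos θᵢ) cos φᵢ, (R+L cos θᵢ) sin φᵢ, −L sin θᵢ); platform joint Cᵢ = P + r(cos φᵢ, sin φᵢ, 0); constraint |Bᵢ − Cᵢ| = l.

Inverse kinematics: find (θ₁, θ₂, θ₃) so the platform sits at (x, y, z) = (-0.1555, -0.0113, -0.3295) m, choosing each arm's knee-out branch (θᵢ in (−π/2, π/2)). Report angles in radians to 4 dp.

arm 1 (φ=0.0°): x'=-0.1555, y'=-0.0113
  e−x'=0.2255;  (l²−L²−(e−x')²−y'²−z²)/2L = -0.0735
  θ1 = atan2(B,A) + arccos(C/0.3993) = 0.7853
arm 2 (φ=120.0°): x'=0.0680, y'=0.1403
  e−x'=0.0020;  (l²−L²−(e−x')²−y'²−z²)/2L = 0.0308
  γ=atan2(-0.3295,0.0020)=-1.5646;  ψ=arccos(0.0934)=1.4772;  θ2=γ+ψ≈-0.0874
φ3=240.0° → target in arm frame (0.0875, -0.1290)
  e−x'=-0.0175;  (l²−L²−(e−x')²−y'²−z²)/2L = 0.0399
  γ=atan2(-0.3295,-0.0175)=-1.6240;  ψ=arccos(0.1210)=1.4495;  θ3=γ+ψ≈-0.1745

θ₁ = 0.7853, θ₂ = -0.0874, θ₃ = -0.1745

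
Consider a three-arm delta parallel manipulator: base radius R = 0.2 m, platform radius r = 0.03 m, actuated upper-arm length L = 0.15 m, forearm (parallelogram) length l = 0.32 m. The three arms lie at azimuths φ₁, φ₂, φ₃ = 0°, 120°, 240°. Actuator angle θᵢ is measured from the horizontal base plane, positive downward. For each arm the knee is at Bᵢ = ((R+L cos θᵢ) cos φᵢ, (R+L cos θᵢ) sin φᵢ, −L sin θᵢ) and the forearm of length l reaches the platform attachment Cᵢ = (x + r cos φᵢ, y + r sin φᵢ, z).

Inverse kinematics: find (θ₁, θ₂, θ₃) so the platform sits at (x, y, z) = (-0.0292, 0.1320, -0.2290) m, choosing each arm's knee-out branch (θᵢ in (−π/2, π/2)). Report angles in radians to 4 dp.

θ₁ = 1.0475, θ₂ = -0.1752, θ₃ = 1.3964

rotate P by −φ1: (-0.0292, 0.1320, -0.2290)
  A cos θ + B sin θ = C:  0.1992·cos θ + -0.2290·sin θ = -0.0988
  θ1 = atan2(B,A) + arccos(C/0.3035) = 1.0475
rotate P by −φ2: (0.1289, -0.0407, -0.2290)
  e−x'=0.0411;  (l²−L²−(e−x')²−y'²−z²)/2L = 0.0804
  √(A²+B²)=0.2327;  θ2 = -1.3933+1.2180 ≈ -0.1752
rotate P by −φ3: (-0.0997, -0.0913, -0.2290)
  e−x'=0.2697;  (l²−L²−(e−x')²−y'²−z²)/2L = -0.1787
  θ3 = atan2(B,A) + arccos(C/0.3538) = 1.3964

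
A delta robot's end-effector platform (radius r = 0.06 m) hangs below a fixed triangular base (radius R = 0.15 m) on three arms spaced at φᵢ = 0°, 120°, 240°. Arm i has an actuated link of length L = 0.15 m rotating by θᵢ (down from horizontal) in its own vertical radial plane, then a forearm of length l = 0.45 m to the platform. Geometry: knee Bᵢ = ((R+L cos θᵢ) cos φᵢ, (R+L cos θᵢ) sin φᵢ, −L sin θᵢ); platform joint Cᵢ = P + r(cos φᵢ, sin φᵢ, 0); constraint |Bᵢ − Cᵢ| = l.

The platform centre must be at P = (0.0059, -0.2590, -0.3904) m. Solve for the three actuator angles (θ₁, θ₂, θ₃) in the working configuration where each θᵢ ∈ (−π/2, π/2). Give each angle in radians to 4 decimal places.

φ1=0.0° → target in arm frame (0.0059, -0.2590)
  A cos θ + B sin θ = C:  0.0841·cos θ + -0.3904·sin θ = -0.1552
  γ=atan2(-0.3904,0.0841)=-1.3586;  ψ=arccos(-0.3887)=1.9700;  θ1=γ+ψ≈0.6114
φ2=120.0° → target in arm frame (-0.2273, 0.1244)
  A cos θ + B sin θ = C:  0.3173·cos θ + -0.3904·sin θ = -0.2951
  θ2 = atan2(B,A) + arccos(C/0.5031) = 1.3093
φ3=240.0° → target in arm frame (0.2214, 0.1346)
  e−x'=-0.1314;  (l²−L²−(e−x')²−y'²−z²)/2L = -0.0259
  γ=atan2(-0.3904,-0.1314)=-1.8954;  ψ=arccos(-0.0630)=1.6338;  θ3=γ+ψ≈-0.2615

θ₁ = 0.6114, θ₂ = 1.3093, θ₃ = -0.2615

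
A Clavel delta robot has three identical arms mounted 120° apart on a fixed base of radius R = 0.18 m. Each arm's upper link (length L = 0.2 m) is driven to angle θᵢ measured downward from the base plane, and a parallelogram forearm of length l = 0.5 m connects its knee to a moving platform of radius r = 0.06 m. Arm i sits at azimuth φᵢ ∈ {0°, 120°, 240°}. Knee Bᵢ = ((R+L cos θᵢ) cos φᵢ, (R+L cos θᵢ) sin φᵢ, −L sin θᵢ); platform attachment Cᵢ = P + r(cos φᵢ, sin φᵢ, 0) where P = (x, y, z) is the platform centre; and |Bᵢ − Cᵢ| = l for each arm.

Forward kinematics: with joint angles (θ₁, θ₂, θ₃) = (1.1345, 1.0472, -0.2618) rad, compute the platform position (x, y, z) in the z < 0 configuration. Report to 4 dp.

φ1=0.0°: virtual centre (0.2045, 0.0000, -0.1813), radius l
φ2=120.0°: virtual centre (-0.1100, 0.1905, -0.1732), radius l
φ3=240.0°: virtual centre (-0.1566, -0.2712, 0.0518), radius l
subtract pairs → two planes through P
plane₁₂: -0.6290x+0.3811y+0.0161z = 0.0037
det = 0.6164;  x = -0.0194+0.3023z,  y = -0.0223+0.4567z
into |P−centre ₁|² = l²: 1.3000z² + 0.2068z + -0.1665 = 0;  Δ = 0.9086;  z = -0.4462 or 0.2871 → z<0 root = -0.4462
x = -0.1543, y = -0.2260

(-0.1543, -0.2260, -0.4462)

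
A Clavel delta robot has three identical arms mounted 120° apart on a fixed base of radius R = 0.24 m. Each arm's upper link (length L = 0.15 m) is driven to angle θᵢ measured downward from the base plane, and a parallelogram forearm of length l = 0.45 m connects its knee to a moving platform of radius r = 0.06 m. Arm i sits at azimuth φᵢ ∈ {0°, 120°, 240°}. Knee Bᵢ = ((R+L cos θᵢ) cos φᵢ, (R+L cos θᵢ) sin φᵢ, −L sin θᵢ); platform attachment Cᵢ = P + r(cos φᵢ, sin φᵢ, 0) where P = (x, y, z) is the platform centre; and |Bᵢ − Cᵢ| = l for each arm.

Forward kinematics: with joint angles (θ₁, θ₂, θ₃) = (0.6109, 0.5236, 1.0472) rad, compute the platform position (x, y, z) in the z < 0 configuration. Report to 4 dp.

(0.0281, 0.0706, -0.4354)

arm 1 at φ=0.0°: ρ1 = 0.3029;  O1 = (0.3029, 0.0000, -0.0860)
φ2=120.0°: virtual centre (-0.1550, 0.2684, -0.0750), radius l
O3 = (0.2550·cos240.0°, 0.2550·sin240.0°, -0.1299) = (-0.1275, -0.2208, -0.1299)
eliminate P² terms by subtracting sphere 1 from 2 and 3
[-0.9156 0.5368 0.0221]·P = 0.0025;  [-0.8607 -0.4417 -0.0877]·P = -0.0172
Cramer: x(z) = 0.0094-0.0431z;  y(z) = 0.0207-0.1146z
sphere 1 gives Az²+Bz+C=0 with A=1.0150, B=0.1926, C=-0.1085;  B²−4AC=0.4778;  roots -0.4354, 0.2456;  negative root z = -0.4354
x = 0.0281, y = 0.0706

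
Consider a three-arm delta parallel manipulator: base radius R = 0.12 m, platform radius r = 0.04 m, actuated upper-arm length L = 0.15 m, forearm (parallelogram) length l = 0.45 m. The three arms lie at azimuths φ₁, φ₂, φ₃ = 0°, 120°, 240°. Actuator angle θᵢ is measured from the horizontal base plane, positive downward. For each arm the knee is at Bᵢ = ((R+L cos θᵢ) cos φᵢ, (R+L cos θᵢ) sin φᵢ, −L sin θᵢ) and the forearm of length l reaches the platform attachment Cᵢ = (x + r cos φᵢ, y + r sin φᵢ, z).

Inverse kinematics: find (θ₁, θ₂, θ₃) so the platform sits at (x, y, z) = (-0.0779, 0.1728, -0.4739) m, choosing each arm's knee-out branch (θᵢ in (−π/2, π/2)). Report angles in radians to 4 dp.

rotate P by −φ1: (-0.0779, 0.1728, -0.4739)
  A=0.1579, B=-0.4739, C=(l²−L²−A²−y'²−z²)/(2L)=-0.3312
  γ=atan2(-0.4739,0.1579)=-1.2492;  ψ=arccos(-0.6631)=2.2958;  θ1=γ+ψ≈1.0466
rotate P by −φ2: (0.1886, -0.0189, -0.4739)
  A cos θ + B sin θ = C:  -0.1086·cos θ + -0.4739·sin θ = -0.1891
  θ2 = atan2(B,A) + arccos(C/0.4862) = 0.1742
rotate P by −φ3: (-0.1107, -0.1539, -0.4739)
  A cos θ + B sin θ = C:  0.1907·cos θ + -0.4739·sin θ = -0.3487
  √(A²+B²)=0.5108;  θ3 = -1.1882+2.3222 ≈ 1.1340

θ₁ = 1.0466, θ₂ = 0.1742, θ₃ = 1.1340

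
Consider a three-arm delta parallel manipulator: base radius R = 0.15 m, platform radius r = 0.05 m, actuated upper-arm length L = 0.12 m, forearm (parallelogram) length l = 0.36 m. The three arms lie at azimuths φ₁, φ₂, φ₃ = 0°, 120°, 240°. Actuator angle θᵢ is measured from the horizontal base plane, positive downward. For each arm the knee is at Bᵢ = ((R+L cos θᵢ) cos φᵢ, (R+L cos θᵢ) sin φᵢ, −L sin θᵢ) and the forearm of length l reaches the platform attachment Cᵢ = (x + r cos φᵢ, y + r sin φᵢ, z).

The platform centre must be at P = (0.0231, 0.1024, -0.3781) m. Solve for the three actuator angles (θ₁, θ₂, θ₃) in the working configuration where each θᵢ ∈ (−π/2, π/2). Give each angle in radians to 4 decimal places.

φ1=0.0° → target in arm frame (0.0231, 0.1024)
  A=0.0769, B=-0.3781, C=(l²−L²−A²−y'²−z²)/(2L)=-0.1840
  γ=atan2(-0.3781,0.0769)=-1.3701;  ψ=arccos(-0.4769)=2.0679;  θ1=γ+ψ≈0.6977
rotate P by −φ2: (0.0771, -0.0712, -0.3781)
  A=0.0229, B=-0.3781, C=(l²−L²−A²−y'²−z²)/(2L)=-0.1390
  γ=atan2(-0.3781,0.0229)=-1.5104;  ψ=arccos(-0.3669)=1.9464;  θ2=γ+ψ≈0.4361
φ3=240.0° → target in arm frame (-0.1002, -0.0312)
  e−x'=0.2002;  (l²−L²−(e−x')²−y'²−z²)/2L = -0.2868
  √(A²+B²)=0.4278;  θ3 = -1.0838+2.3054 ≈ 1.2216

θ₁ = 0.6977, θ₂ = 0.4361, θ₃ = 1.2216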